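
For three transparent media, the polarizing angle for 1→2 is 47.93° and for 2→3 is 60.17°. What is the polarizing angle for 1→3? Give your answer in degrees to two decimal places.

tan θ_B(1→2) = n₂/n₁ = tan 47.93° = 1.1079.
tan θ_B(2→3) = n₃/n₂ = tan 60.17° = 1.7440.
Multiplying, n₃/n₁ = 1.1079 × 1.7440 = 1.9321, and θ_B(1→3) = arctan 1.9321 = 62.64°.

θ_B ≈ 62.64°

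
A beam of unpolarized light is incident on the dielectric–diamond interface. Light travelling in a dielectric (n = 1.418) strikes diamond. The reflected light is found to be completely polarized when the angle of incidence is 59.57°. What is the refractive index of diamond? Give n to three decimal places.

At Brewster's angle, tan θ_B = n₂/n₁ with n₁ on the incident side (a dielectric) and n₂ on the transmitted side (diamond).
n₂ = n₁ tan θ_B = 1.418 × tan 59.57° = 2.414.

n ≈ 2.414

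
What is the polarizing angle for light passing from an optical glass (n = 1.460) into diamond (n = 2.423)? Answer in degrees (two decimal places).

θ_B ≈ 58.93°

tan θ_B = n₂/n₁ = 2.423/1.460 = 1.6596. Taking the arctangent, θ_B = 58.93°.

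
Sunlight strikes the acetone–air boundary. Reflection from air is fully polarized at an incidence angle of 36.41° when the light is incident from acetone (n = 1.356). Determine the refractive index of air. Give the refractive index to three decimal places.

Full polarization of the reflected beam means tan θ_B = n₂/n₁, where n₁ is the incident medium (acetone).
n₂ = n₁ tan θ_B = 1.356 × tan 36.41° = 1.000.

n ≈ 1.000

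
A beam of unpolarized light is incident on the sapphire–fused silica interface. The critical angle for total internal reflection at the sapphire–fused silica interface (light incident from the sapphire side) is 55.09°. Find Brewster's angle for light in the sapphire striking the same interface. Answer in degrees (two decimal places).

θ_B ≈ 39.35°

At the critical angle sin θ_c = n₂/n₁, giving n₂/n₁ = sin 55.09° = 0.8201.
Then tan θ_B = n₂/n₁ = 0.8201, so θ_B = arctan 0.8201 = 39.35°.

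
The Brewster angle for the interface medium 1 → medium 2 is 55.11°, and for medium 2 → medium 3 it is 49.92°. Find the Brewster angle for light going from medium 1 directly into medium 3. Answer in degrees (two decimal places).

Each Brewster angle gives a ratio: n₂/n₁ = tan 55.11° = 1.4340, n₃/n₂ = tan 49.92° = 1.1884.
n₃/n₁ = 1.7041. Then tan θ_B(1→3) = n₃/n₁, so θ_B(1→3) = arctan(1.7041) = 59.60°.

θ_B ≈ 59.60°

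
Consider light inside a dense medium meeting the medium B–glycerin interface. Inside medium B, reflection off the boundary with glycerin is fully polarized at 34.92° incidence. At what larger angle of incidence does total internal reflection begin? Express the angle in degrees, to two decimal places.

n₂/n₁ = tan 34.92° = 0.6981; the critical angle satisfies sin θ_c = n₂/n₁.
θ_c = arcsin(0.6981) = 44.28°.

θ_c ≈ 44.28°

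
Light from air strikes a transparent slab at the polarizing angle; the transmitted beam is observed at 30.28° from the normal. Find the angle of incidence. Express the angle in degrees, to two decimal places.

θ_B ≈ 59.72°

Since the reflected and refracted rays are at right angles at the polarizing angle, θ_B + θ_t = 90°.
So θ_B = 90° − θ_t = 90° − 30.28° = 59.72°.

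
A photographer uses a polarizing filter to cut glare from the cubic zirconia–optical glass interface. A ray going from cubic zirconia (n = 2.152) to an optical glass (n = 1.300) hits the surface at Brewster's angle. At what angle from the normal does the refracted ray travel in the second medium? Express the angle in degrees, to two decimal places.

θ_t ≈ 58.86°

tan θ_B = n₂/n₁ = 1.300/2.152 = 0.6041, so θ_B = 31.14°.
The refracted ray is perpendicular to the reflected ray, so θ_t = 90° − θ_B = 58.86°.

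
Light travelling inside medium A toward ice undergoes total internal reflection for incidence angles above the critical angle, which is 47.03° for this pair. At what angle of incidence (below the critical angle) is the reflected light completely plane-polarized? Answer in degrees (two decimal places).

At the critical angle sin θ_c = n₂/n₁, giving n₂/n₁ = sin 47.03° = 0.7317.
Then tan θ_B = n₂/n₁ = 0.7317, so θ_B = arctan 0.7317 = 36.19°.

θ_B ≈ 36.19°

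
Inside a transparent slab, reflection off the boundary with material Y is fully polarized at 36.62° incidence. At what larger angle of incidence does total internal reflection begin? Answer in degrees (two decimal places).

θ_c ≈ 48.01°

n₂/n₁ = tan 36.62° = 0.7432; the critical angle satisfies sin θ_c = n₂/n₁.
θ_c = arcsin(0.7432) = 48.01°.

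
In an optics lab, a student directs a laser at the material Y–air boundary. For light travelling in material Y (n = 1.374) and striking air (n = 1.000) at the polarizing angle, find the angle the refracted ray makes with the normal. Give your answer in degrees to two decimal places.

θ_t ≈ 53.95°

First find Brewster's angle: tan θ_B = 1.000/1.374 = 0.7278, giving θ_B = 36.05°.
Since θ_B + θ_t = 90° at Brewster incidence, θ_t = 90° − 36.05° = 53.95°.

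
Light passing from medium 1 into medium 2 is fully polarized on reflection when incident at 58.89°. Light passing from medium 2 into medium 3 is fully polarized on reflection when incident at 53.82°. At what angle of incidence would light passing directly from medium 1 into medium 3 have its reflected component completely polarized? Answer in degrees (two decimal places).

θ_B ≈ 66.19°

Each Brewster angle gives a ratio: n₂/n₁ = tan 58.89° = 1.6571, n₃/n₂ = tan 53.82° = 1.3673.
n₃/n₁ = 2.2658. Then tan θ_B(1→3) = n₃/n₁, so θ_B(1→3) = arctan(2.2658) = 66.19°.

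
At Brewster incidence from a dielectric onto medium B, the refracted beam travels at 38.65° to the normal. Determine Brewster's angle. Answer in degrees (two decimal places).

θ_B ≈ 51.35°

Since the reflected and refracted rays are at right angles at the polarizing angle, θ_B + θ_t = 90°.
θ_B = 90° − 38.65° = 51.35°.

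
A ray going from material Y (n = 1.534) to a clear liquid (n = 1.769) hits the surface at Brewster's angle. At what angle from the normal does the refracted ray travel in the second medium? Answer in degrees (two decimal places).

θ_t ≈ 40.93°

tan θ_B = n₂/n₁ = 1.769/1.534 = 1.1532, so θ_B = 49.07°.
The refracted ray is perpendicular to the reflected ray, so θ_t = 90° − θ_B = 40.93°.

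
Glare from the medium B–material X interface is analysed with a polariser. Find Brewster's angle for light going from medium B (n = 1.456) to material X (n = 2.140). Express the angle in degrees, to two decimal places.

tan θ_B = n₂/n₁ = 2.140/1.456 = 1.4698.
So θ_B = arctan 1.4698 = 55.77°.

θ_B ≈ 55.77°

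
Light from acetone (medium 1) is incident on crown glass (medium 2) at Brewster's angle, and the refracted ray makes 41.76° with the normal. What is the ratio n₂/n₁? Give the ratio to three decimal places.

θ_B + θ_t = 90°, so θ_B = 90° − 41.76° = 48.24°.
tan θ_B = n₂/n₁, so n₂/n₁ = tan 48.24° = 1.120.

n₂/n₁ ≈ 1.120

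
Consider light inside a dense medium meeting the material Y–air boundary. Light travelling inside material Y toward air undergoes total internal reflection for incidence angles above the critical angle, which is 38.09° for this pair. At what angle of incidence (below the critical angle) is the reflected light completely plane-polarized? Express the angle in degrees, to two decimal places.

θ_B ≈ 31.67°

At the critical angle sin θ_c = n₂/n₁, giving n₂/n₁ = sin 38.09° = 0.6169.
Then tan θ_B = n₂/n₁ = 0.6169, so θ_B = arctan 0.6169 = 31.67°.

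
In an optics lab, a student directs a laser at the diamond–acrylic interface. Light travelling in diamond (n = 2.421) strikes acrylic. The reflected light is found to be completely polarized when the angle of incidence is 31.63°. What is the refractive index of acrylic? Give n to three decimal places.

n ≈ 1.491

Brewster's law: tan θ_B = n₂/n₁ (light incident in diamond, refracted into acrylic).
n₂ = n₁ tan θ_B = 2.421 × tan 31.63° = 1.491.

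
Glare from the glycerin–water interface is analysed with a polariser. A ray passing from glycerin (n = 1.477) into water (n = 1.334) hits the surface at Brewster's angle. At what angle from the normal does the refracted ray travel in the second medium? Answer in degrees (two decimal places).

First find Brewster's angle: tan θ_B = 1.334/1.477 = 0.9032, giving θ_B = 42.09°.
At Brewster's angle the reflected and refracted rays are perpendicular, so θ_t = 90° − θ_B = 90° − 42.09° = 47.91°.

θ_t ≈ 47.91°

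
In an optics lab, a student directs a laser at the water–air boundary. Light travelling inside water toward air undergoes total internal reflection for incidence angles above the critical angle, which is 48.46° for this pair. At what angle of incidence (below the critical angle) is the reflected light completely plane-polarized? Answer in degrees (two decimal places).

At the critical angle sin θ_c = n₂/n₁, giving n₂/n₁ = sin 48.46° = 0.7485.
Then tan θ_B = n₂/n₁ = 0.7485, so θ_B = arctan 0.7485 = 36.81°.

θ_B ≈ 36.81°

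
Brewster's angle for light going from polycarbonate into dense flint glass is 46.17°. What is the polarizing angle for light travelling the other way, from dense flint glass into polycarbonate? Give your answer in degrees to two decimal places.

θ_B' ≈ 43.83°

The two Brewster angles are complementary: θ_B' = 90° − θ_B = 90° − 46.17° = 43.83°.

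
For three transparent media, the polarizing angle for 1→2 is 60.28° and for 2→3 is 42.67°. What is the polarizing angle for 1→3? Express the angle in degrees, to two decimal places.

tan θ_B(1→2) = n₂/n₁ = tan 60.28° = 1.7518.
tan θ_B(2→3) = n₃/n₂ = tan 42.67° = 0.9218.
So n₃/n₁ = (n₂/n₁)(n₃/n₂) = 1.7518 × 0.9218 = 1.6148.
θ_B(1→3) = arctan(1.6148) = 58.23°.

θ_B ≈ 58.23°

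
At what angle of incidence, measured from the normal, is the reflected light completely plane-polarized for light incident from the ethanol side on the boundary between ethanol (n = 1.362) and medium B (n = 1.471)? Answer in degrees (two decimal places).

θ_B ≈ 47.20°

tan θ_B = n₂/n₁ = 1.471/1.362 = 1.0800.
So θ_B = arctan 1.0800 = 47.20°.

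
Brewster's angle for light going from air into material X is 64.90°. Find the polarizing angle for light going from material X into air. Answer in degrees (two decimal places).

θ_B' ≈ 25.10°

Reversing the direction swaps n₁ and n₂, so tan θ_B' = 1/tan θ_B and θ_B' = 90° − θ_B.
Hence θ_B' = 90° − 64.90° = 25.10°.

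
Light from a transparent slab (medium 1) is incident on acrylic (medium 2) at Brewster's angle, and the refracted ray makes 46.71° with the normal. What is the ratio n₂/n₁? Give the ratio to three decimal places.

n₂/n₁ ≈ 0.942

θ_B + θ_t = 90°, so θ_B = 90° − 46.71° = 43.29°.
tan θ_B = n₂/n₁, so n₂/n₁ = tan 43.29° = 0.942.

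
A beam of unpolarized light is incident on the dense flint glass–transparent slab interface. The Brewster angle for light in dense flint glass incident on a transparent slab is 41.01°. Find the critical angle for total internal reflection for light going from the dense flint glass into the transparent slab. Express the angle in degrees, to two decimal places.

θ_c ≈ 60.41°

n₂/n₁ = tan 41.01° = 0.8696; the critical angle satisfies sin θ_c = n₂/n₁.
θ_c = arcsin(0.8696) = 60.41°.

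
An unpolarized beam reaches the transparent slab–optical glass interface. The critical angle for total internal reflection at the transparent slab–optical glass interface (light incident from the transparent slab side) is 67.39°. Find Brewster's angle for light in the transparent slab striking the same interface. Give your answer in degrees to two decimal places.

At the critical angle sin θ_c = n₂/n₁, giving n₂/n₁ = sin 67.39° = 0.9231.
Then tan θ_B = n₂/n₁ = 0.9231, so θ_B = arctan 0.9231 = 42.71°.

θ_B ≈ 42.71°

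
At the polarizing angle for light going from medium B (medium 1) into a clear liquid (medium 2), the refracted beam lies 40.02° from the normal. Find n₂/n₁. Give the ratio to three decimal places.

n₂/n₁ ≈ 1.191

At Brewster incidence θ_B = 90° − θ_t = 90° − 40.02° = 49.98°.
Then n₂/n₁ = tan θ_B = tan 49.98° = 1.191.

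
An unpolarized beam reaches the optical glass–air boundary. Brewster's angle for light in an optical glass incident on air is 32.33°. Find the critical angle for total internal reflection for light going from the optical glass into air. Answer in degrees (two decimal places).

θ_c ≈ 39.26°

From Brewster, n₂/n₁ = tan θ_B = tan 32.33° = 0.6329.
Then sin θ_c = n₂/n₁ = 0.6329, so θ_c = arcsin 0.6329 = 39.26°.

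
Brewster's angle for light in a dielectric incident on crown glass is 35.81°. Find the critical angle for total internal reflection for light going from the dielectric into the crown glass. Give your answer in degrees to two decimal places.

θ_c ≈ 46.18°

n₂/n₁ = tan 35.81° = 0.7215; the critical angle satisfies sin θ_c = n₂/n₁.
θ_c = arcsin(0.7215) = 46.18°.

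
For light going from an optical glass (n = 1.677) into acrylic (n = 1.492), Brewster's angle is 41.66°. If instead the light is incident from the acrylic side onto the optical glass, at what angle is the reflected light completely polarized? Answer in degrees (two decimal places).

tan θ_B' = n₁/n₂ = 1/tan θ_B, so θ_B' = 90° − θ_B.
θ_B' = 90° − 41.66° = 48.34°.

θ_B' ≈ 48.34°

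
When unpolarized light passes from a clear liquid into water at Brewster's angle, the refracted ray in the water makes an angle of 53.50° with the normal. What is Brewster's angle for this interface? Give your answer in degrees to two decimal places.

Brewster's condition makes the reflected and refracted beams perpendicular: θ_B + θ_t = 90°.
θ_B = 90° − 53.50° = 36.50°.

θ_B ≈ 36.50°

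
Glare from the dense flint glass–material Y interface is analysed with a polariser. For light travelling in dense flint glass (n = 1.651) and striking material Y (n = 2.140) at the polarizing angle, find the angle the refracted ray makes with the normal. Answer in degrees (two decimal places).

First find Brewster's angle: tan θ_B = 2.140/1.651 = 1.2962, giving θ_B = 52.35°.
Since θ_B + θ_t = 90° at Brewster incidence, θ_t = 90° − 52.35° = 37.65°.

θ_t ≈ 37.65°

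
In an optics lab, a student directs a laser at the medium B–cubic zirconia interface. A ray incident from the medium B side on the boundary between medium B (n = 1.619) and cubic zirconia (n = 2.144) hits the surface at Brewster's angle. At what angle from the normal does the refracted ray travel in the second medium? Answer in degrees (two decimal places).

θ_t ≈ 37.06°

tan θ_B = n₂/n₁ = 2.144/1.619 = 1.3243, so θ_B = 52.94°.
At Brewster's angle the reflected and refracted rays are perpendicular, so θ_t = 90° − θ_B = 90° − 52.94° = 37.06°.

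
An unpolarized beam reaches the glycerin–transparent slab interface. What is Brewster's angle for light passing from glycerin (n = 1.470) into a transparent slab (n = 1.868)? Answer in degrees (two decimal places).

θ_B ≈ 51.80°

Here n₂/n₁ = 1.868/1.470 = 1.2707, and Brewster's law gives tan θ_B = n₂/n₁.
So θ_B = arctan 1.2707 = 51.80°.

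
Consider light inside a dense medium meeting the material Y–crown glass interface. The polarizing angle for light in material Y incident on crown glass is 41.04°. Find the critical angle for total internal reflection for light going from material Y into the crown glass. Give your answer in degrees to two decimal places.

tan θ_B = n₂/n₁ = tan 41.04° = 0.8705.
Total internal reflection: sin θ_c = n₂/n₁ = 0.8705.
θ_c = arcsin(0.8705) = 60.52°.

θ_c ≈ 60.52°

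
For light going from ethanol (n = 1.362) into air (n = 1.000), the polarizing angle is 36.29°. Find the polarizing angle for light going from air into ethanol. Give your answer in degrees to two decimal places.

θ_B' ≈ 53.71°

The two Brewster angles are complementary: θ_B' = 90° − θ_B = 90° − 36.29° = 53.71°.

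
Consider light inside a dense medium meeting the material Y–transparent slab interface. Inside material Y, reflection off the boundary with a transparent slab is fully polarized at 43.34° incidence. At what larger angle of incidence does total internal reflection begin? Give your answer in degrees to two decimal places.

n₂/n₁ = tan 43.34° = 0.9437; the critical angle satisfies sin θ_c = n₂/n₁.
θ_c = arcsin(0.9437) = 70.68°.

θ_c ≈ 70.68°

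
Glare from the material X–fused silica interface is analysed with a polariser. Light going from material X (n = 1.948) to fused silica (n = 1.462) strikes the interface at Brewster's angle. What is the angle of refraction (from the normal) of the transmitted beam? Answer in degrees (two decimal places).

tan θ_B = n₂/n₁ = 1.462/1.948 = 0.7505, so θ_B = 36.89°.
The refracted ray is perpendicular to the reflected ray, so θ_t = 90° − θ_B = 53.11°.

θ_t ≈ 53.11°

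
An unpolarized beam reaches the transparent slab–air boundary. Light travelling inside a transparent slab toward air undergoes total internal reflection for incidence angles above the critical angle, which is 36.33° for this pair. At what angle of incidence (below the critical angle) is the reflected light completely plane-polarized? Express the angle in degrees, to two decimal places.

θ_B ≈ 30.64°

n₂/n₁ = sin θ_c = sin 36.33° = 0.5924.
tan θ_B equals the same ratio, so θ_B = arctan(0.5924) = 30.64°.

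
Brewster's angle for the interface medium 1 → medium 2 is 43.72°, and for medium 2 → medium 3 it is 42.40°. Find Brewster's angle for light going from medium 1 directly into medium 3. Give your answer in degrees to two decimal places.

θ_B ≈ 41.13°

tan θ_B(1→2) = n₂/n₁ = tan 43.72° = 0.9563.
tan θ_B(2→3) = n₃/n₂ = tan 42.40° = 0.9131.
So n₃/n₁ = (n₂/n₁)(n₃/n₂) = 0.9563 × 0.9131 = 0.8732.
θ_B(1→3) = arctan(0.8732) = 41.13°.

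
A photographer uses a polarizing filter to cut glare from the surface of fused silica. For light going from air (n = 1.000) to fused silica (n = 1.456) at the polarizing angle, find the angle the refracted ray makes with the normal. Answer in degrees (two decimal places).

tan θ_B = n₂/n₁ = 1.456/1.000 = 1.4560, so θ_B = 55.52°.
The refracted ray is perpendicular to the reflected ray, so θ_t = 90° − θ_B = 34.48°.

θ_t ≈ 34.48°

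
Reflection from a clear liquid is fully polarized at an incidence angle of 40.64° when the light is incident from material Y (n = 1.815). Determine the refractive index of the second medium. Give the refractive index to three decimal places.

n ≈ 1.558

At the Brewster angle, tan θ_B = n₂/n₁ with n₁ on the incident side (material Y) and n₂ on the transmitted side (a clear liquid).
n₂ = n₁ tan θ_B = 1.815 × tan 40.64° = 1.558.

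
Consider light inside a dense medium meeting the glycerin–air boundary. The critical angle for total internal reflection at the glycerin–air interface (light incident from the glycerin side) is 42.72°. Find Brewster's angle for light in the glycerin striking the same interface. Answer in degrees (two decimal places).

n₂/n₁ = sin θ_c = sin 42.72° = 0.6784.
tan θ_B equals the same ratio, so θ_B = arctan(0.6784) = 34.15°.

θ_B ≈ 34.15°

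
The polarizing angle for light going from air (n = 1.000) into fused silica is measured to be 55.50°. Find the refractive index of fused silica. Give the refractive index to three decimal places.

n ≈ 1.455

Brewster's law: tan θ_B = n₂/n₁ (light incident in air, refracted into fused silica).
n₂ = n₁ tan θ_B = 1.000 × tan 55.50° = 1.455.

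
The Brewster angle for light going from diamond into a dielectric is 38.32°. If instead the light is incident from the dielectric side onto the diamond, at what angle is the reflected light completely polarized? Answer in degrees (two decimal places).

θ_B' ≈ 51.68°

tan θ_B' = n₁/n₂ = 1/tan θ_B, so θ_B' = 90° − θ_B.
θ_B' = 90° − 38.32° = 51.68°.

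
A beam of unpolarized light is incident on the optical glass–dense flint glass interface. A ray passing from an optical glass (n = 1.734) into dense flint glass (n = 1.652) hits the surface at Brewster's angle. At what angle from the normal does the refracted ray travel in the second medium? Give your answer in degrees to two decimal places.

θ_t ≈ 46.39°

First find Brewster's angle: tan θ_B = 1.652/1.734 = 0.9527, giving θ_B = 43.61°.
Since θ_B + θ_t = 90° at Brewster incidence, θ_t = 90° − 43.61° = 46.39°.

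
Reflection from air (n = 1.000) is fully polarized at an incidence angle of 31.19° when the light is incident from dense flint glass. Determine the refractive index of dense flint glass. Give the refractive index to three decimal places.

n ≈ 1.652

Full polarization of the reflected beam means tan θ_B = n₂/n₁, where n₁ is the incident medium (dense flint glass).
n₁ = n₂ / tan θ_B = 1.000 / tan 31.19° = 1.652.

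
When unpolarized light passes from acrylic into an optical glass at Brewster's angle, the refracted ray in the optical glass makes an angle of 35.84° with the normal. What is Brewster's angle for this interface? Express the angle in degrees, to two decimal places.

θ_B ≈ 54.16°

Brewster's condition makes the reflected and refracted beams perpendicular: θ_B + θ_t = 90°.
So θ_B = 90° − θ_t = 90° − 35.84° = 54.16°.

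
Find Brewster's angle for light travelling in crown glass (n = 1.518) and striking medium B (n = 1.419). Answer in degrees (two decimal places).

θ_B ≈ 43.07°

At Brewster's angle the reflected and refracted rays are perpendicular, which with Snell's law gives tan θ_B = n₂/n₁.
Here n₂/n₁ = 1.419/1.518 = 0.9348, and Brewster's law gives tan θ_B = n₂/n₁.
So θ_B = arctan 0.9348 = 43.07°.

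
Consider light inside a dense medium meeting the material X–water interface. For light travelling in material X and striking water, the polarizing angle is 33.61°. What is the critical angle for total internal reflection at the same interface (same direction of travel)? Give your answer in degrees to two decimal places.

θ_c ≈ 41.66°

tan θ_B = n₂/n₁ = tan 33.61° = 0.6647.
Total internal reflection: sin θ_c = n₂/n₁ = 0.6647.
θ_c = arcsin(0.6647) = 41.66°.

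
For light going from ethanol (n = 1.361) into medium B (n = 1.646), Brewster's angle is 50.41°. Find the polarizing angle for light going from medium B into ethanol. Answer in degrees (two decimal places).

θ_B' ≈ 39.59°

Reversing the direction swaps n₁ and n₂, so tan θ_B' = 1/tan θ_B and θ_B' = 90° − θ_B.
Hence θ_B' = 90° − 50.41° = 39.59°.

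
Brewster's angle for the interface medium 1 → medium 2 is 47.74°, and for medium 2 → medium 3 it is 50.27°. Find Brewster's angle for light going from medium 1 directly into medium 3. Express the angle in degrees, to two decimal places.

θ_B ≈ 52.94°

n₂/n₁ = tan 47.74° = 1.1005 and n₃/n₂ = tan 50.27° = 1.2032.
n₃/n₁ = 1.3242. Then tan θ_B(1→3) = n₃/n₁, so θ_B(1→3) = arctan(1.3242) = 52.94°.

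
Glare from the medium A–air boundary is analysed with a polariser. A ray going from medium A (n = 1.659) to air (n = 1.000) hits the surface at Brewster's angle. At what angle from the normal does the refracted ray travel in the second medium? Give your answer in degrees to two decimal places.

θ_t ≈ 58.92°

First find Brewster's angle: tan θ_B = 1.000/1.659 = 0.6028, giving θ_B = 31.08°.
The refracted ray is perpendicular to the reflected ray, so θ_t = 90° − θ_B = 58.92°.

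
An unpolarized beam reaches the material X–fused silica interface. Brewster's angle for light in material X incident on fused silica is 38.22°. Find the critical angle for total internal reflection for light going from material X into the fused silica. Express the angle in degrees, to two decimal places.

θ_c ≈ 51.95°

From Brewster, n₂/n₁ = tan θ_B = tan 38.22° = 0.7875.
Then sin θ_c = n₂/n₁ = 0.7875, so θ_c = arcsin 0.7875 = 51.95°.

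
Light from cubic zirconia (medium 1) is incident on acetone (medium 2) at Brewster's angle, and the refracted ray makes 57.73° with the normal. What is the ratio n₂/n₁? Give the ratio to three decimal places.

n₂/n₁ ≈ 0.631

θ_B + θ_t = 90°, so θ_B = 90° − 57.73° = 32.27°.
tan θ_B = n₂/n₁, so n₂/n₁ = tan 32.27° = 0.631.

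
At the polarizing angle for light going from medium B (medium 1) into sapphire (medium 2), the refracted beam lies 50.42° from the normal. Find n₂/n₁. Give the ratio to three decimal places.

At Brewster incidence θ_B = 90° − θ_t = 90° − 50.42° = 39.58°.
tan θ_B = n₂/n₁, so n₂/n₁ = tan 39.58° = 0.827.

n₂/n₁ ≈ 0.827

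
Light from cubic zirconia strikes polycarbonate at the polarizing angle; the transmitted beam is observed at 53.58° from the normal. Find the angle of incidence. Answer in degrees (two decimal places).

At Brewster's angle the reflected and refracted rays are perpendicular, so θ_B + θ_t = 90°.
θ_B = 90° − 53.58° = 36.42°.

θ_B ≈ 36.42°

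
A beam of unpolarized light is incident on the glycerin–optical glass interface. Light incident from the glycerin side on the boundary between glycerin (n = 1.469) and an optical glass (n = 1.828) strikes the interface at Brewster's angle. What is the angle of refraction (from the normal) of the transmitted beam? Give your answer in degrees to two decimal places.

θ_B = arctan(n₂/n₁) = arctan(1.828/1.469) = 51.21°.
The refracted ray is perpendicular to the reflected ray, so θ_t = 90° − θ_B = 38.79°.

θ_t ≈ 38.79°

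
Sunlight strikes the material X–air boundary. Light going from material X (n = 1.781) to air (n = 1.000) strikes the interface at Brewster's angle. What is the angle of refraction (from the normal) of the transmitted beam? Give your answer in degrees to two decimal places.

θ_t ≈ 60.69°

tan θ_B = n₂/n₁ = 1.000/1.781 = 0.5615, so θ_B = 29.31°.
At Brewster's angle the reflected and refracted rays are perpendicular, so θ_t = 90° − θ_B = 90° − 29.31° = 60.69°.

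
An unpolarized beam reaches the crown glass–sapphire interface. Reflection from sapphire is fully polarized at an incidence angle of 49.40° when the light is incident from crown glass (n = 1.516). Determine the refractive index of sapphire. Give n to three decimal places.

Brewster's law: tan θ_B = n₂/n₁ (light incident in crown glass, refracted into sapphire).
n₂ = n₁ tan θ_B = 1.516 × tan 49.40° = 1.769.

n ≈ 1.769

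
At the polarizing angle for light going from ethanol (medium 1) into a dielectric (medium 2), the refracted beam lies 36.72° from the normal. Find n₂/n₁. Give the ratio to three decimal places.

θ_B + θ_t = 90°, so θ_B = 90° − 36.72° = 53.28°.
Then n₂/n₁ = tan θ_B = tan 53.28° = 1.341.

n₂/n₁ ≈ 1.341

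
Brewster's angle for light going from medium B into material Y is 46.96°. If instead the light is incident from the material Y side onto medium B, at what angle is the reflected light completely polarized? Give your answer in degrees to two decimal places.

θ_B' ≈ 43.04°

Reversing the direction swaps n₁ and n₂, so tan θ_B' = 1/tan θ_B and θ_B' = 90° − θ_B.
Hence θ_B' = 90° − 46.96° = 43.04°.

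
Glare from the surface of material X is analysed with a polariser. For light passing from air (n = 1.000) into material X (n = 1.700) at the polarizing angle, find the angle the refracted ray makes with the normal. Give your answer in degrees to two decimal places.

θ_t ≈ 30.47°

First find Brewster's angle: tan θ_B = 1.700/1.000 = 1.7000, giving θ_B = 59.53°.
The refracted ray is perpendicular to the reflected ray, so θ_t = 90° − θ_B = 30.47°.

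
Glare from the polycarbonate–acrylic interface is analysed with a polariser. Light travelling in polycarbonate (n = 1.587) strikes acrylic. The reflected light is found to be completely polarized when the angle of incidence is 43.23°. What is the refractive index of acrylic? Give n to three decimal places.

Brewster's law: tan θ_B = n₂/n₁ (light incident in polycarbonate, refracted into acrylic).
n₂ = n₁ tan θ_B = 1.587 × tan 43.23° = 1.492.

n ≈ 1.492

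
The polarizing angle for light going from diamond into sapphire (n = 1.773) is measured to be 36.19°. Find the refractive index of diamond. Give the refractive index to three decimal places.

Brewster's law: tan θ_B = n₂/n₁ (light incident in diamond, refracted into sapphire).
n₁ = n₂ / tan θ_B = 1.773 / tan 36.19° = 2.423.

n ≈ 2.423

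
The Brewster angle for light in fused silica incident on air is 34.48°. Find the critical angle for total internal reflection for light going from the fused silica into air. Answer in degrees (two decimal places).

n₂/n₁ = tan 34.48° = 0.6868; the critical angle satisfies sin θ_c = n₂/n₁.
θ_c = arcsin(0.6868) = 43.37°.

θ_c ≈ 43.37°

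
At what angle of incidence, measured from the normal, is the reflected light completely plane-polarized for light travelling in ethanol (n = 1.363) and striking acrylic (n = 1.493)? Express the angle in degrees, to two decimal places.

θ_B ≈ 47.61°

The reflected p-component vanishes when tan θ_B = n₂/n₁.
Brewster's condition: tan θ_B = n₂/n₁ = 1.493/1.363 = 1.0954.
So θ_B = arctan 1.0954 = 47.61°.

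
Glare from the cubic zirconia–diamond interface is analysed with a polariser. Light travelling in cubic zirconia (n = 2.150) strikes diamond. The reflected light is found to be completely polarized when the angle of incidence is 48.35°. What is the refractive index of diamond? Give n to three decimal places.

n ≈ 2.417

Full polarization of the reflected beam means tan θ_B = n₂/n₁, where n₁ is the incident medium (cubic zirconia).
n₂ = n₁ tan θ_B = 2.150 × tan 48.35° = 2.417.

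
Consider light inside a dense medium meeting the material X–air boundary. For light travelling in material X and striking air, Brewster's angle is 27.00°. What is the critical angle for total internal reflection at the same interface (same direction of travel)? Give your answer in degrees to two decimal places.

θ_c ≈ 30.63°

tan θ_B = n₂/n₁ = tan 27.00° = 0.5095.
Total internal reflection: sin θ_c = n₂/n₁ = 0.5095.
θ_c = arcsin(0.5095) = 30.63°.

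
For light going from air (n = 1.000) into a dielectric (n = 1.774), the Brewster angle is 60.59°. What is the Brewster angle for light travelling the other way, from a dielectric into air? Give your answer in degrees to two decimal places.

θ_B' ≈ 29.41°

Reversing the direction swaps n₁ and n₂, so tan θ_B' = 1/tan θ_B and θ_B' = 90° − θ_B.
Hence θ_B' = 90° − 60.59° = 29.41°.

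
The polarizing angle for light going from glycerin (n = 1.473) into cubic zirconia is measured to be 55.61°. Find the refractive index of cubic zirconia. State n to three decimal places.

Brewster's law: tan θ_B = n₂/n₁ (light incident in glycerin, refracted into cubic zirconia).
n₂ = n₁ tan θ_B = 1.473 × tan 55.61° = 2.152.

n ≈ 2.152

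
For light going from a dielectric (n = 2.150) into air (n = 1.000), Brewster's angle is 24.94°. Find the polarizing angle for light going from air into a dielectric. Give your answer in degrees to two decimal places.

θ_B' ≈ 65.06°

tan θ_B' = n₁/n₂ = 1/tan θ_B, so θ_B' = 90° − θ_B.
θ_B' = 90° − 24.94° = 65.06°.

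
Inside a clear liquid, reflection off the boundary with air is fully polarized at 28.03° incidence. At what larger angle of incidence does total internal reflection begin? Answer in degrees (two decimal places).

θ_c ≈ 32.17°

tan θ_B = n₂/n₁ = tan 28.03° = 0.5324.
Total internal reflection: sin θ_c = n₂/n₁ = 0.5324.
θ_c = arcsin(0.5324) = 32.17°.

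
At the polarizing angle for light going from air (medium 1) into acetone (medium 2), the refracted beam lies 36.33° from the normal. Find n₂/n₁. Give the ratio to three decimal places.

n₂/n₁ ≈ 1.360

θ_B + θ_t = 90°, so θ_B = 90° − 36.33° = 53.67°.
tan θ_B = n₂/n₁, so n₂/n₁ = tan 53.67° = 1.360.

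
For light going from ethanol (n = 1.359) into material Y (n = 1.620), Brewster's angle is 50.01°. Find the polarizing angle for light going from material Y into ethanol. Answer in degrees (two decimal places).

θ_B' ≈ 39.99°

The two Brewster angles are complementary: θ_B' = 90° − θ_B = 90° − 50.01° = 39.99°.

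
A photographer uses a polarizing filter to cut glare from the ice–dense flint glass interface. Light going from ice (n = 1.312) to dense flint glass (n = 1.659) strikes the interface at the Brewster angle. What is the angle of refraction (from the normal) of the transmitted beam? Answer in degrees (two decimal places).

θ_t ≈ 38.34°

tan θ_B = n₂/n₁ = 1.659/1.312 = 1.2645, so θ_B = 51.66°.
At Brewster's angle the reflected and refracted rays are perpendicular, so θ_t = 90° − θ_B = 90° − 51.66° = 38.34°.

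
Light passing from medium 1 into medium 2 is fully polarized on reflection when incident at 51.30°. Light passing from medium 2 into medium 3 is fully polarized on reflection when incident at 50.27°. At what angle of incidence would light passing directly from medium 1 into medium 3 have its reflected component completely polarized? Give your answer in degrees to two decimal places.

tan θ_B(1→2) = n₂/n₁ = tan 51.30° = 1.2482.
tan θ_B(2→3) = n₃/n₂ = tan 50.27° = 1.2032.
n₃/n₁ = 1.5019. Then tan θ_B(1→3) = n₃/n₁, so θ_B(1→3) = arctan(1.5019) = 56.34°.

θ_B ≈ 56.34°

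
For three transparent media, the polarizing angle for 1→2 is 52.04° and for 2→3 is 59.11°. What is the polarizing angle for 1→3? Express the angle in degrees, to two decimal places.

n₂/n₁ = tan 52.04° = 1.2818 and n₃/n₂ = tan 59.11° = 1.6715.
So n₃/n₁ = (n₂/n₁)(n₃/n₂) = 1.2818 × 1.6715 = 2.1426.
θ_B(1→3) = arctan(2.1426) = 64.98°.

θ_B ≈ 64.98°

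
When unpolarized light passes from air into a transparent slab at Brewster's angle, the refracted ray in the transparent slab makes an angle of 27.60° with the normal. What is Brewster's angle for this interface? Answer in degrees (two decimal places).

θ_B ≈ 62.40°

Brewster's condition makes the reflected and refracted beams perpendicular: θ_B + θ_t = 90°.
So θ_B = 90° − θ_t = 90° − 27.60° = 62.40°.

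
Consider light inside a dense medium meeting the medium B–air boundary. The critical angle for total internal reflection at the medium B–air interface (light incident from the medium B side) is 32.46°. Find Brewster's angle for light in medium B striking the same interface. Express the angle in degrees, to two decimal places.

θ_B ≈ 28.22°

At the critical angle sin θ_c = n₂/n₁, giving n₂/n₁ = sin 32.46° = 0.5367.
Then tan θ_B = n₂/n₁ = 0.5367, so θ_B = arctan 0.5367 = 28.22°.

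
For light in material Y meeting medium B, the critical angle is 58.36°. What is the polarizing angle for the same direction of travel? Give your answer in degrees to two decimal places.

n₂/n₁ = sin θ_c = sin 58.36° = 0.8514.
tan θ_B equals the same ratio, so θ_B = arctan(0.8514) = 40.41°.

θ_B ≈ 40.41°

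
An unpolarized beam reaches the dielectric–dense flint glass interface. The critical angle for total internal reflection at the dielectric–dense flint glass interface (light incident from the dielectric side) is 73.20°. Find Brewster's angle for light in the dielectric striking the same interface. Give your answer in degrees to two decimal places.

n₂/n₁ = sin θ_c = sin 73.20° = 0.9573.
tan θ_B equals the same ratio, so θ_B = arctan(0.9573) = 43.75°.

θ_B ≈ 43.75°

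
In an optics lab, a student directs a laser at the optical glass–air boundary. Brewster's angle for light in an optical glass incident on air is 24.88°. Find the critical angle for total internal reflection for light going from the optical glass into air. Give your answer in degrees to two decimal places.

θ_c ≈ 27.63°

tan θ_B = n₂/n₁ = tan 24.88° = 0.4638.
Total internal reflection: sin θ_c = n₂/n₁ = 0.4638.
θ_c = arcsin(0.4638) = 27.63°.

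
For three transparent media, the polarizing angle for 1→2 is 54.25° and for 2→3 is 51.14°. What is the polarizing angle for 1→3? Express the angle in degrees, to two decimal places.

Each Brewster angle gives a ratio: n₂/n₁ = tan 54.25° = 1.3891, n₃/n₂ = tan 51.14° = 1.2411.
So n₃/n₁ = (n₂/n₁)(n₃/n₂) = 1.3891 × 1.2411 = 1.7240.
θ_B(1→3) = arctan(1.7240) = 59.88°.

θ_B ≈ 59.88°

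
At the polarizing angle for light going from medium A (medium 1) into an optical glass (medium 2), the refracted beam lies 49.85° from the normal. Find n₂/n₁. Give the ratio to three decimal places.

θ_B + θ_t = 90°, so θ_B = 90° − 49.85° = 40.15°.
Then n₂/n₁ = tan θ_B = tan 40.15° = 0.844.

n₂/n₁ ≈ 0.844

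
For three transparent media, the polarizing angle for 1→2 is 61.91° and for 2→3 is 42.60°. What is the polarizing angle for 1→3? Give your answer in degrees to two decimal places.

n₂/n₁ = tan 61.91° = 1.8736 and n₃/n₂ = tan 42.60° = 0.9195.
n₃/n₁ = 1.7229. Then tan θ_B(1→3) = n₃/n₁, so θ_B(1→3) = arctan(1.7229) = 59.87°.

θ_B ≈ 59.87°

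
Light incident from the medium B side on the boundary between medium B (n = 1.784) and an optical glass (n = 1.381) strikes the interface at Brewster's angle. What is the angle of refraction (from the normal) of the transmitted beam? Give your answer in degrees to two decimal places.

First find Brewster's angle: tan θ_B = 1.381/1.784 = 0.7741, giving θ_B = 37.74°.
The refracted ray is perpendicular to the reflected ray, so θ_t = 90° − θ_B = 52.26°.

θ_t ≈ 52.26°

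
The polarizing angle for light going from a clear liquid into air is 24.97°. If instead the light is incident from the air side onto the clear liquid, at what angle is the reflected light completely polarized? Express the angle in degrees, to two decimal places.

θ_B' ≈ 65.03°

tan θ_B' = n₁/n₂ = 1/tan θ_B, so θ_B' = 90° − θ_B.
θ_B' = 90° − 24.97° = 65.03°.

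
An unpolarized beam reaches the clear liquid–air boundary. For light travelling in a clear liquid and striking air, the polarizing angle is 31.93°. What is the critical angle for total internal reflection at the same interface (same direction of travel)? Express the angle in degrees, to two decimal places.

θ_c ≈ 38.55°

From Brewster, n₂/n₁ = tan θ_B = tan 31.93° = 0.6232.
Then sin θ_c = n₂/n₁ = 0.6232, so θ_c = arcsin 0.6232 = 38.55°.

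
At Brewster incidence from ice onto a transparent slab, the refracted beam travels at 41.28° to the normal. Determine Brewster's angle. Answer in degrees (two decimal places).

θ_B ≈ 48.72°

Since the reflected and refracted rays are at right angles at the polarizing angle, θ_B + θ_t = 90°.
So θ_B = 90° − θ_t = 90° − 41.28° = 48.72°.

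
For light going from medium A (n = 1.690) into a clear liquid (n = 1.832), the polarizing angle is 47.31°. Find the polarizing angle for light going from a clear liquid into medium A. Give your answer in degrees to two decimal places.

Reversing the direction swaps n₁ and n₂, so tan θ_B' = 1/tan θ_B and θ_B' = 90° − θ_B.
Hence θ_B' = 90° − 47.31° = 42.69°.

θ_B' ≈ 42.69°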